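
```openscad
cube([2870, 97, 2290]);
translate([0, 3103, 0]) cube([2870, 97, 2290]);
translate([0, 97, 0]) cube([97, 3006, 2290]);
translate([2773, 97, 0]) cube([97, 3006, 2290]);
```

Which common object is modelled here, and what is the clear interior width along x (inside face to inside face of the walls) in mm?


A house (or room) frame. The interior width is 2676 mm.

Four 2290 mm walls enclosing a rectangle with no floor or roof — a room or house frame. Outside width is 2870 mm and wall thickness is 97 mm, so the interior width is 2870 − 2 × 97 = 2676 mm.


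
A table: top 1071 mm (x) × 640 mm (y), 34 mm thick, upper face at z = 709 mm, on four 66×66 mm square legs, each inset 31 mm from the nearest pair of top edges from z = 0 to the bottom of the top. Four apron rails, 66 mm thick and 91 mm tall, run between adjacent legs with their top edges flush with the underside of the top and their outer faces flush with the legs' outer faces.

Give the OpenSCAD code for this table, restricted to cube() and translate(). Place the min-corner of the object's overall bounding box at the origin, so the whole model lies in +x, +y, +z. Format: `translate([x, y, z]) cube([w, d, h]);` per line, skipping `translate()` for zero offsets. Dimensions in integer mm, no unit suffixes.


// leg_h = 709 - 34 = 675
// apron z = 675 - 91 = 584
translate([0, 0, 675]) cube([1071, 640, 34]);
translate([31, 31, 0]) cube([66, 66, 675]);
translate([974, 31, 0]) cube([66, 66, 675]);
translate([31, 543, 0]) cube([66, 66, 675]);
translate([974, 543, 0]) cube([66, 66, 675]);
translate([97, 31, 584]) cube([877, 66, 91]);
translate([97, 543, 584]) cube([877, 66, 91]);
translate([31, 97, 584]) cube([66, 446, 91]);
translate([974, 97, 584]) cube([66, 446, 91]);


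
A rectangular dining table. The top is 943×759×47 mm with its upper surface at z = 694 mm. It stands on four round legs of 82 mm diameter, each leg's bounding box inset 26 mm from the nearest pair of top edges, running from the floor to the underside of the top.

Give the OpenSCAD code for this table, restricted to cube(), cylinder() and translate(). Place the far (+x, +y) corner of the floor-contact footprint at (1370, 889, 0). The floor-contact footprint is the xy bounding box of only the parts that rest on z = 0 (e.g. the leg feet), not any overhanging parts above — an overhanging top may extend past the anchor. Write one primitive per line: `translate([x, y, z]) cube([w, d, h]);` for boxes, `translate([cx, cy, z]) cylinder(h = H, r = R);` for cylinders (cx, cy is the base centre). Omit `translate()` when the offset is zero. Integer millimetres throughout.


translate([453, 156, 647]) cube([943, 759, 47]);
translate([520, 223, 0]) cylinder(h = 647, r = 41);
translate([1329, 223, 0]) cylinder(h = 647, r = 41);
translate([520, 848, 0]) cylinder(h = 647, r = 41);
translate([1329, 848, 0]) cylinder(h = 647, r = 41);


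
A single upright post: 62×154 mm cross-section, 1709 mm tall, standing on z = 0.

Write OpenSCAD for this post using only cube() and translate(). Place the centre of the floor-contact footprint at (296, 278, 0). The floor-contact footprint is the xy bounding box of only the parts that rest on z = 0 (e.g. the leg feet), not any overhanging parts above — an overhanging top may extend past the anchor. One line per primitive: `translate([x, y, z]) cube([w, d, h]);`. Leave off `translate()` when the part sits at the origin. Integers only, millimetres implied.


translate([265, 201, 0]) cube([62, 154, 1709]);


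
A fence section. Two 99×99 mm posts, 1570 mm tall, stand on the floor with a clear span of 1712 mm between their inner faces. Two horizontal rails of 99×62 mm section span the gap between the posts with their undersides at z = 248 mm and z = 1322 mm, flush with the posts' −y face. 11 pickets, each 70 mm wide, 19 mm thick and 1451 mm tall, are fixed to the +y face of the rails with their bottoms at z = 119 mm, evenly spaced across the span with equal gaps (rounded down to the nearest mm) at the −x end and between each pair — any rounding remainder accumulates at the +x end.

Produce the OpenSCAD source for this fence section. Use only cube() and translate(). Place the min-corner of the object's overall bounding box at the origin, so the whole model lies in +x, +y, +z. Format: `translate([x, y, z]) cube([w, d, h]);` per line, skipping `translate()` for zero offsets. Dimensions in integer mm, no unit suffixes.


cube([99, 99, 1570]);
translate([1811, 0, 0]) cube([99, 99, 1570]);
translate([99, 0, 248]) cube([1712, 99, 62]);
translate([99, 0, 1322]) cube([1712, 99, 62]);
translate([177, 99, 119]) cube([70, 19, 1451]);
translate([325, 99, 119]) cube([70, 19, 1451]);
translate([473, 99, 119]) cube([70, 19, 1451]);
translate([621, 99, 119]) cube([70, 19, 1451]);
translate([769, 99, 119]) cube([70, 19, 1451]);
translate([917, 99, 119]) cube([70, 19, 1451]);
translate([1065, 99, 119]) cube([70, 19, 1451]);
translate([1213, 99, 119]) cube([70, 19, 1451]);
translate([1361, 99, 119]) cube([70, 19, 1451]);
translate([1509, 99, 119]) cube([70, 19, 1451]);
translate([1657, 99, 119]) cube([70, 19, 1451]);


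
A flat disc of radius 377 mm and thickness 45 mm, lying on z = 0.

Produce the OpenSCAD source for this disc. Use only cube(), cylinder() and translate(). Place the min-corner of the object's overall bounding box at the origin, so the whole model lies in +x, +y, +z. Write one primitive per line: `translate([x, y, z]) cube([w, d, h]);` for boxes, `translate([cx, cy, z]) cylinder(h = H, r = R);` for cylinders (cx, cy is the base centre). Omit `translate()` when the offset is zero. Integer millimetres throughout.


translate([377, 377, 0]) cylinder(h = 45, r = 377);


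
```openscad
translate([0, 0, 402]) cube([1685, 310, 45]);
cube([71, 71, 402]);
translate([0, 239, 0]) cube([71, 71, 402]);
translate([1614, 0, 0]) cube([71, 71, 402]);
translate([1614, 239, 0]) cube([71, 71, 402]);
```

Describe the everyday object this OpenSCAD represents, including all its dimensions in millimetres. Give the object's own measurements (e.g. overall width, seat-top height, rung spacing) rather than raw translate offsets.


A long wooden bench with a 1685 mm (x) × 310 mm (y) seat, 45 mm thick, its top surface 447 mm above the floor. Four 71 mm square legs at the seat corners, flush with the edges, run from z = 0 to the seat underside.


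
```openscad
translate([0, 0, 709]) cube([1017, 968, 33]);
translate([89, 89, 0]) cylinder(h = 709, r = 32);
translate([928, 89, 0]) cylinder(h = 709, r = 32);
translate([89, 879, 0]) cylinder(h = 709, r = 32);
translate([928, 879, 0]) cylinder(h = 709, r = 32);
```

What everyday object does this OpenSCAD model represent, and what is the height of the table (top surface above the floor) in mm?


A table. The table height is 742 mm.

A 1017×968×33 slab sits at z = 709 on four Ø64 mm round legs — a table. The top surface is at 709 + 33 = 742 mm.


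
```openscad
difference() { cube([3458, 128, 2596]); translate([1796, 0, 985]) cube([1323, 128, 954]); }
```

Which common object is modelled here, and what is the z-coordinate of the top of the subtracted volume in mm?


A wall with a window opening. The window head height is 1939 mm.

A wall with a rectangular opening subtracted — a window. Sill at z = 985, opening 954 mm tall, so the head is at 985 + 954 = 1939 mm.


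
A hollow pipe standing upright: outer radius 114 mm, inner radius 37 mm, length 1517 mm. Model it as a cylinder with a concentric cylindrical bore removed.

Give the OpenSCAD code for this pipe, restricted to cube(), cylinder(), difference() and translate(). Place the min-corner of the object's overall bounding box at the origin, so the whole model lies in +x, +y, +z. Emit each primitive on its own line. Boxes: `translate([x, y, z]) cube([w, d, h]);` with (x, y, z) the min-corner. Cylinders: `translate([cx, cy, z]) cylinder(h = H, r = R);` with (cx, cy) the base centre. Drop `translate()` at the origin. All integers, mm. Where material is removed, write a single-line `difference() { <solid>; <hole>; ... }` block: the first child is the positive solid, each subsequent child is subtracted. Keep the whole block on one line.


difference() { translate([114, 114, 0]) cylinder(h = 1517, r = 114); translate([114, 114, 0]) cylinder(h = 1517, r = 37); }


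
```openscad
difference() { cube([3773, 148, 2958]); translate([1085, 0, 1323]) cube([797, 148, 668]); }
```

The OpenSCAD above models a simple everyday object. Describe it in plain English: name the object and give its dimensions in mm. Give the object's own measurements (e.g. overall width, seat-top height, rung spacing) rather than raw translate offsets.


A wall 3773 mm long (x), 148 mm thick (y), 2958 mm tall, with a rectangular window opening cut through it. The opening is 797 mm wide and 668 mm tall; its sill is at z = 1323 mm and its near (−x) edge is 1085 mm from the wall's −x end. The opening passes through the full wall thickness.


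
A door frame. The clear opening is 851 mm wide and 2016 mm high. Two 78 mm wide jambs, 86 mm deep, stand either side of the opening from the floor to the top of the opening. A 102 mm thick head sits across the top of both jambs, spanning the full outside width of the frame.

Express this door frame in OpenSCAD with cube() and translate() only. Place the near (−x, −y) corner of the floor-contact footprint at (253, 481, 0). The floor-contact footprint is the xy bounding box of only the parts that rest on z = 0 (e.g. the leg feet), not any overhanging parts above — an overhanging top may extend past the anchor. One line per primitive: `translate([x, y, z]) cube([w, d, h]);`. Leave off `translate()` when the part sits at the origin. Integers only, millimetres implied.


translate([253, 481, 0]) cube([78, 86, 2016]);
translate([1182, 481, 0]) cube([78, 86, 2016]);
translate([253, 481, 2016]) cube([1007, 86, 102]);


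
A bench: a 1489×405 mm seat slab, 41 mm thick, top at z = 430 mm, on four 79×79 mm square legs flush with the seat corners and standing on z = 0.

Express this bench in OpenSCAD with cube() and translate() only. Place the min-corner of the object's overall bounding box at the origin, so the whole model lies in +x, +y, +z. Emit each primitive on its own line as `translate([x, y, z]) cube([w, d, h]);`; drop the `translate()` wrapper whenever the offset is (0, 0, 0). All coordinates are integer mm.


translate([0, 0, 389]) cube([1489, 405, 41]);
cube([79, 79, 389]);
translate([0, 326, 0]) cube([79, 79, 389]);
translate([1410, 0, 0]) cube([79, 79, 389]);
translate([1410, 326, 0]) cube([79, 79, 389]);


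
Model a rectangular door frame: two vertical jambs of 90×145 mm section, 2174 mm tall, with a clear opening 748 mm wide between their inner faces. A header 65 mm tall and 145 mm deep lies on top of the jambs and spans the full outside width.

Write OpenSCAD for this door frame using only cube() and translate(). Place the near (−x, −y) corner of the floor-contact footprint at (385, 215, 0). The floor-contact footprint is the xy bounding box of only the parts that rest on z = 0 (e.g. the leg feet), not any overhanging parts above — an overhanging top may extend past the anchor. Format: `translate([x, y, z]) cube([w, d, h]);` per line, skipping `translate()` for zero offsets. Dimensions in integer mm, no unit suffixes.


translate([385, 215, 0]) cube([90, 145, 2174]);
translate([1223, 215, 0]) cube([90, 145, 2174]);
translate([385, 215, 2174]) cube([928, 145, 65]);


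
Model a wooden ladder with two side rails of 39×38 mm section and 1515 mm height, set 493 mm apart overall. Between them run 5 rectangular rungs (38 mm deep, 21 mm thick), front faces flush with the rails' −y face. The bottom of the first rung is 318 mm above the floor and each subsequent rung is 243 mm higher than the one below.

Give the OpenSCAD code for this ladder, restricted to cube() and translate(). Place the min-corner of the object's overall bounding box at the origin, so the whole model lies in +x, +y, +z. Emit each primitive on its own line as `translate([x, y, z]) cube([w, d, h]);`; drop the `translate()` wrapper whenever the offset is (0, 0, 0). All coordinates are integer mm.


cube([39, 38, 1515]);
translate([454, 0, 0]) cube([39, 38, 1515]);
translate([39, 0, 318]) cube([415, 38, 21]);
translate([39, 0, 561]) cube([415, 38, 21]);
translate([39, 0, 804]) cube([415, 38, 21]);
translate([39, 0, 1047]) cube([415, 38, 21]);
translate([39, 0, 1290]) cube([415, 38, 21]);


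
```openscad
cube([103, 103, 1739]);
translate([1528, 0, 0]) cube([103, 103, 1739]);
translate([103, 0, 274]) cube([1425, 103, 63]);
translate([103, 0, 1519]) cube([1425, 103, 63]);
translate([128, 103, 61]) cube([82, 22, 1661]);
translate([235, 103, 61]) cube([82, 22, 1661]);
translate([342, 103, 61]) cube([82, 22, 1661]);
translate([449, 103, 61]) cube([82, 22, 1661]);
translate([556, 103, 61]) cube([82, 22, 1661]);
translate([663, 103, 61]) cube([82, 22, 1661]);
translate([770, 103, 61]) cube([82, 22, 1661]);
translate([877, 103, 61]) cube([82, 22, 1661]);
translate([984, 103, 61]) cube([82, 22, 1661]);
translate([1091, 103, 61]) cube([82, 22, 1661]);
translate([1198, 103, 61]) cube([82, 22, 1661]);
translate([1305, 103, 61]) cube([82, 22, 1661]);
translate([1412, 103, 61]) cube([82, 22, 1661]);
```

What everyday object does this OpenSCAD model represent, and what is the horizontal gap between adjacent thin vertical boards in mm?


A fence section. The picket gap is 25 mm.

Two posts, two rails, 13 pickets — a fence section. Span 1425 mm holds 13 pickets of 82 mm with 14 equal gaps: ⌊(1425 − 13·82) / 14⌋ = 25 mm.


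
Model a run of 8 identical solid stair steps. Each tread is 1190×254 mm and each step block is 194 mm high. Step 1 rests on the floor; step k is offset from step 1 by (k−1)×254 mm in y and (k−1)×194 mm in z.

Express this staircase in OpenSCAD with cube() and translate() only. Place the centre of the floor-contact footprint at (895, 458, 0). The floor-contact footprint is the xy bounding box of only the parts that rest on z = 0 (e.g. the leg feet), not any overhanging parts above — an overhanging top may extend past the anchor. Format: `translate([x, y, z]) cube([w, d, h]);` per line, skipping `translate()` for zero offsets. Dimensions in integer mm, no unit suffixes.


translate([300, 331, 0]) cube([1190, 254, 194]);
translate([300, 585, 194]) cube([1190, 254, 194]);
translate([300, 839, 388]) cube([1190, 254, 194]);
translate([300, 1093, 582]) cube([1190, 254, 194]);
translate([300, 1347, 776]) cube([1190, 254, 194]);
translate([300, 1601, 970]) cube([1190, 254, 194]);
translate([300, 1855, 1164]) cube([1190, 254, 194]);
translate([300, 2109, 1358]) cube([1190, 254, 194]);


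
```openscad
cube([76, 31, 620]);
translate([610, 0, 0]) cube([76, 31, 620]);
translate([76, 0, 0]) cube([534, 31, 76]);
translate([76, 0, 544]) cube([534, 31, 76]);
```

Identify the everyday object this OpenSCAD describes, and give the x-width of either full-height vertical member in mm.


A picture frame. The border width is 76 mm.

Four thin pieces enclosing a rectangular opening — a picture frame. The two full-height stiles are 620 mm tall; the top rail sits at z = 544 and is 76 mm tall, so the border above the opening is 620 − 544 = 76 mm, matching the stile x-width.


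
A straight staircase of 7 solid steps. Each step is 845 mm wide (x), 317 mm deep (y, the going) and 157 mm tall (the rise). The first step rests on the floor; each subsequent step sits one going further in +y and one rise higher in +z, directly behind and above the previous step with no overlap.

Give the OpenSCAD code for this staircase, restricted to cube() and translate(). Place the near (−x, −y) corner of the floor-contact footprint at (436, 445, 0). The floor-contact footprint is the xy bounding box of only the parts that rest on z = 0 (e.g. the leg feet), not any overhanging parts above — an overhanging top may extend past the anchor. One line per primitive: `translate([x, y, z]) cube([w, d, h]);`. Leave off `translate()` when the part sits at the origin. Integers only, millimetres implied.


translate([436, 445, 0]) cube([845, 317, 157]);
translate([436, 762, 157]) cube([845, 317, 157]);
translate([436, 1079, 314]) cube([845, 317, 157]);
translate([436, 1396, 471]) cube([845, 317, 157]);
translate([436, 1713, 628]) cube([845, 317, 157]);
translate([436, 2030, 785]) cube([845, 317, 157]);
translate([436, 2347, 942]) cube([845, 317, 157]);


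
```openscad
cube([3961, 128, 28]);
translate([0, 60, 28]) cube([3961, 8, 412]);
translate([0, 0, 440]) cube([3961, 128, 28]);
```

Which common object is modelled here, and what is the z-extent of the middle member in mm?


An I-beam. The web height is 412 mm.

Two wide flanges with a thin centred web — an I-beam. Overall 468 mm minus two 28 mm flanges gives a web of 468 − 2·28 = 412 mm.


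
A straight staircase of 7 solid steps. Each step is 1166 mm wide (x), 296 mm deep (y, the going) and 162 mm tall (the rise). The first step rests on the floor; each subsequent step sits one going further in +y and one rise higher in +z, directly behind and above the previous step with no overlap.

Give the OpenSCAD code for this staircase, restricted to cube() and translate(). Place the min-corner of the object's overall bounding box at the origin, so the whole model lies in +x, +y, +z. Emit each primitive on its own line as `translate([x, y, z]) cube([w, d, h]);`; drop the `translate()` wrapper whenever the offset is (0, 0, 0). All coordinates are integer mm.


cube([1166, 296, 162]);
translate([0, 296, 162]) cube([1166, 296, 162]);
translate([0, 592, 324]) cube([1166, 296, 162]);
translate([0, 888, 486]) cube([1166, 296, 162]);
translate([0, 1184, 648]) cube([1166, 296, 162]);
translate([0, 1480, 810]) cube([1166, 296, 162]);
translate([0, 1776, 972]) cube([1166, 296, 162]);


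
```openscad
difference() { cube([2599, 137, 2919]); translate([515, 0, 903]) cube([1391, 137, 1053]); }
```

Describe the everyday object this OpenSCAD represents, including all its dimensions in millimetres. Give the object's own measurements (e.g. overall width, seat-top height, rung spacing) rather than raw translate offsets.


A wall 2599 mm long (x), 137 mm thick (y), 2919 mm tall, with a rectangular window opening cut through it. The opening is 1391 mm wide and 1053 mm tall; its sill is at z = 903 mm and its near (−x) edge is 515 mm from the wall's −x end. The opening passes through the full wall thickness.


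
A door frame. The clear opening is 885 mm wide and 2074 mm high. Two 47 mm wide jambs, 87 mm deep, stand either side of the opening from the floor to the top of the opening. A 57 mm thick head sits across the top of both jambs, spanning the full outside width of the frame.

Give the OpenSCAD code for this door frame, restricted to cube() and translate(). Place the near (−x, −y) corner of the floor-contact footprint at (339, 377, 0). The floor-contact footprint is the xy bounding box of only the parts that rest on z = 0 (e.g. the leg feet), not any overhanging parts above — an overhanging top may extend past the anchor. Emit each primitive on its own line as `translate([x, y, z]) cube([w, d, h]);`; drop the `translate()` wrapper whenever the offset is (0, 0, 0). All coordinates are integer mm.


translate([339, 377, 0]) cube([47, 87, 2074]);
translate([1271, 377, 0]) cube([47, 87, 2074]);
translate([339, 377, 2074]) cube([979, 87, 57]);


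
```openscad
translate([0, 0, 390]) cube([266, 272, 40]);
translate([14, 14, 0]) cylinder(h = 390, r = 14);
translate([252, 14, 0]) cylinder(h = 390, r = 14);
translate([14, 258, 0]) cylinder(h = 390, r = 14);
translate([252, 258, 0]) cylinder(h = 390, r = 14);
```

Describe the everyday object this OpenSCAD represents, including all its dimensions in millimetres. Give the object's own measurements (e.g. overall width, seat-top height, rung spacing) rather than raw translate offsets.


A simple wooden stool: a rectangular seat 266 mm (x) by 272 mm (y), 40 mm thick, top face at z = 430 mm, on four round legs, each 28 mm in diameter. The legs rest on z = 0, each leg's axis is inset half a diameter from the nearest pair of seat edges (so the leg's bounding box is flush with the corner).


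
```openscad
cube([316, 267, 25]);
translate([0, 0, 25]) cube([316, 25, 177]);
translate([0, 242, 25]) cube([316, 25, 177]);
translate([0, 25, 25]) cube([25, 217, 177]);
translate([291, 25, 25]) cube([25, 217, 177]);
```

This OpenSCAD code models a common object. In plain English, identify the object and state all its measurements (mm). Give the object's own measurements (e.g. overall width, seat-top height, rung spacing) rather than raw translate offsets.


An open-topped rectangular box: outside dimensions 316×267×202 mm, with a uniform wall and base thickness of 25 mm. The base is a full 316×267 slab on the floor; four walls sit on top of the base. The front and back walls (the −y and +y sides) span the full width; the two side walls fit between them.


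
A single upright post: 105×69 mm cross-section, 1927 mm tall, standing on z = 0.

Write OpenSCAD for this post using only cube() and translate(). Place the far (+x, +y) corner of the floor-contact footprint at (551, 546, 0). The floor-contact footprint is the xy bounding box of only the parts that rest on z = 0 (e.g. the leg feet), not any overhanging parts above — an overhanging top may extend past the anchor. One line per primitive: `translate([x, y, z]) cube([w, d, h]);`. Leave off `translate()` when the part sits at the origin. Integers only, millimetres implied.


translate([446, 477, 0]) cube([105, 69, 1927]);


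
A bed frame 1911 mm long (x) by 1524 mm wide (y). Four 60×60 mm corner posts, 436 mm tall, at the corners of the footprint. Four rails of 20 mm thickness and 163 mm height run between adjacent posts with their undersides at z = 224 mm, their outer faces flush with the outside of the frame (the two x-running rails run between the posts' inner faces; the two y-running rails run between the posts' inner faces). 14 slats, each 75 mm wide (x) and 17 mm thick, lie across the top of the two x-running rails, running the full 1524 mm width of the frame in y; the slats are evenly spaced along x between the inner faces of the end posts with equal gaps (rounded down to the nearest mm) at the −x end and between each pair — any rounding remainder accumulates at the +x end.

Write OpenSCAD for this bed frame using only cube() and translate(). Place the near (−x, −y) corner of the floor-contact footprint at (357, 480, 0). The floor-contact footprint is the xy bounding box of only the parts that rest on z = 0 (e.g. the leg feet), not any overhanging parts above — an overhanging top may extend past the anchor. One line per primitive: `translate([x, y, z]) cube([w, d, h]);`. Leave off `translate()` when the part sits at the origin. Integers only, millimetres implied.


// slat z = rail_z + rail_h = 224 + 163 = 387
// slat gap = ⌊(1791 − 14·75) / 15⌋ = 49
translate([357, 480, 0]) cube([60, 60, 436]);
translate([357, 1944, 0]) cube([60, 60, 436]);
translate([2208, 480, 0]) cube([60, 60, 436]);
translate([2208, 1944, 0]) cube([60, 60, 436]);
translate([417, 480, 224]) cube([1791, 20, 163]);
translate([417, 1984, 224]) cube([1791, 20, 163]);
translate([357, 540, 224]) cube([20, 1404, 163]);
translate([2248, 540, 224]) cube([20, 1404, 163]);
translate([466, 480, 387]) cube([75, 1524, 17]);
translate([590, 480, 387]) cube([75, 1524, 17]);
translate([714, 480, 387]) cube([75, 1524, 17]);
translate([838, 480, 387]) cube([75, 1524, 17]);
translate([962, 480, 387]) cube([75, 1524, 17]);
translate([1086, 480, 387]) cube([75, 1524, 17]);
translate([1210, 480, 387]) cube([75, 1524, 17]);
translate([1334, 480, 387]) cube([75, 1524, 17]);
translate([1458, 480, 387]) cube([75, 1524, 17]);
translate([1582, 480, 387]) cube([75, 1524, 17]);
translate([1706, 480, 387]) cube([75, 1524, 17]);
translate([1830, 480, 387]) cube([75, 1524, 17]);
translate([1954, 480, 387]) cube([75, 1524, 17]);
translate([2078, 480, 387]) cube([75, 1524, 17]);


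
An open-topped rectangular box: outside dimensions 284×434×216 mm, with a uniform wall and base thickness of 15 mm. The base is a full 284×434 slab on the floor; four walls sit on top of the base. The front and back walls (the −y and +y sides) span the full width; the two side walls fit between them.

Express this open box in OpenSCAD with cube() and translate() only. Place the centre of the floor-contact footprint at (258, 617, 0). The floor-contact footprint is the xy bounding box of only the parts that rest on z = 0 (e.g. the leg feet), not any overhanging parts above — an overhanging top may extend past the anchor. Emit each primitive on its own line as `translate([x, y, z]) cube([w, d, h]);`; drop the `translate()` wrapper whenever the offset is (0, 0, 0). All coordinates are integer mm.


translate([116, 400, 0]) cube([284, 434, 15]);
translate([116, 400, 15]) cube([284, 15, 201]);
translate([116, 819, 15]) cube([284, 15, 201]);
translate([116, 415, 15]) cube([15, 404, 201]);
translate([385, 415, 15]) cube([15, 404, 201]);


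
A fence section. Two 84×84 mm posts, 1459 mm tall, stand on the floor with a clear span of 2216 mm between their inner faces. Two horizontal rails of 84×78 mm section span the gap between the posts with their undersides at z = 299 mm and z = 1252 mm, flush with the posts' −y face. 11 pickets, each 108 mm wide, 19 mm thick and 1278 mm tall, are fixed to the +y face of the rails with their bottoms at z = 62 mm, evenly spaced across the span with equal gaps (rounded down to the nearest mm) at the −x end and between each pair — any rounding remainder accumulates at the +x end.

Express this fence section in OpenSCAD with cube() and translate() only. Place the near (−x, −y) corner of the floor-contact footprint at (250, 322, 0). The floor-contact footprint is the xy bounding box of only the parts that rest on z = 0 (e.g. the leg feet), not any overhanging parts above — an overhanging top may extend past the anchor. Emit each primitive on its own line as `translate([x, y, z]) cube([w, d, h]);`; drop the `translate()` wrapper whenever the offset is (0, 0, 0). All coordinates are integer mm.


translate([250, 322, 0]) cube([84, 84, 1459]);
translate([2550, 322, 0]) cube([84, 84, 1459]);
translate([334, 322, 299]) cube([2216, 84, 78]);
translate([334, 322, 1252]) cube([2216, 84, 78]);
translate([419, 406, 62]) cube([108, 19, 1278]);
translate([612, 406, 62]) cube([108, 19, 1278]);
translate([805, 406, 62]) cube([108, 19, 1278]);
translate([998, 406, 62]) cube([108, 19, 1278]);
translate([1191, 406, 62]) cube([108, 19, 1278]);
translate([1384, 406, 62]) cube([108, 19, 1278]);
translate([1577, 406, 62]) cube([108, 19, 1278]);
translate([1770, 406, 62]) cube([108, 19, 1278]);
translate([1963, 406, 62]) cube([108, 19, 1278]);
translate([2156, 406, 62]) cube([108, 19, 1278]);
translate([2349, 406, 62]) cube([108, 19, 1278]);


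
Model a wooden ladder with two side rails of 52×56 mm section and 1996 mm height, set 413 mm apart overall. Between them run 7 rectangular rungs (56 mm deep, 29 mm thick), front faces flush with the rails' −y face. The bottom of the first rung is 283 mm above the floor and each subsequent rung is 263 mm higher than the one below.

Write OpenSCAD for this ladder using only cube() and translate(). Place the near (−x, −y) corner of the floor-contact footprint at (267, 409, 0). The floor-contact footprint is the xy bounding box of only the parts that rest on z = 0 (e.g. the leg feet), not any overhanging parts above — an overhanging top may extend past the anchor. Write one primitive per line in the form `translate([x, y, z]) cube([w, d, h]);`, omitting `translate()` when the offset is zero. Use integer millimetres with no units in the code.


translate([267, 409, 0]) cube([52, 56, 1996]);
translate([628, 409, 0]) cube([52, 56, 1996]);
translate([319, 409, 283]) cube([309, 56, 29]);
translate([319, 409, 546]) cube([309, 56, 29]);
translate([319, 409, 809]) cube([309, 56, 29]);
translate([319, 409, 1072]) cube([309, 56, 29]);
translate([319, 409, 1335]) cube([309, 56, 29]);
translate([319, 409, 1598]) cube([309, 56, 29]);
translate([319, 409, 1861]) cube([309, 56, 29]);


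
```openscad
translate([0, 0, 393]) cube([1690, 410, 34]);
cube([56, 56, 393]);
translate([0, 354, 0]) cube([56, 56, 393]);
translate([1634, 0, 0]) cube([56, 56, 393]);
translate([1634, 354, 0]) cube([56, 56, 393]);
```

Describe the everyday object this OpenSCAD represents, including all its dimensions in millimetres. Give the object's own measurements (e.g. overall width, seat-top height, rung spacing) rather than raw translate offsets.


A long wooden bench with a 1690 mm (x) × 410 mm (y) seat, 34 mm thick, its top surface 427 mm above the floor. Four 56 mm square legs at the seat corners, flush with the edges, run from z = 0 to the seat underside.


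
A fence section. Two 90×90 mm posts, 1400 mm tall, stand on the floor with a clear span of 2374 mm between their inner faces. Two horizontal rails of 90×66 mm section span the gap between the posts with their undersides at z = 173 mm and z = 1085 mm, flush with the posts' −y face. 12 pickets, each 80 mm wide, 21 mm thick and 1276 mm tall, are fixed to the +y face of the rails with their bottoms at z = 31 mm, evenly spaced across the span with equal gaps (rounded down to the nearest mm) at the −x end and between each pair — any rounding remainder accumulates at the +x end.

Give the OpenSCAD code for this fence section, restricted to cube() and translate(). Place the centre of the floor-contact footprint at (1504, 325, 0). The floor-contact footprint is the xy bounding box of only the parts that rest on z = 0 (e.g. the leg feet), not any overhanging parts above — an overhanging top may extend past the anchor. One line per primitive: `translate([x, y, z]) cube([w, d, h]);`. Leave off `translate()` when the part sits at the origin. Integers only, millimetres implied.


translate([227, 280, 0]) cube([90, 90, 1400]);
translate([2691, 280, 0]) cube([90, 90, 1400]);
translate([317, 280, 173]) cube([2374, 90, 66]);
translate([317, 280, 1085]) cube([2374, 90, 66]);
translate([425, 370, 31]) cube([80, 21, 1276]);
translate([613, 370, 31]) cube([80, 21, 1276]);
translate([801, 370, 31]) cube([80, 21, 1276]);
translate([989, 370, 31]) cube([80, 21, 1276]);
translate([1177, 370, 31]) cube([80, 21, 1276]);
translate([1365, 370, 31]) cube([80, 21, 1276]);
translate([1553, 370, 31]) cube([80, 21, 1276]);
translate([1741, 370, 31]) cube([80, 21, 1276]);
translate([1929, 370, 31]) cube([80, 21, 1276]);
translate([2117, 370, 31]) cube([80, 21, 1276]);
translate([2305, 370, 31]) cube([80, 21, 1276]);
translate([2493, 370, 31]) cube([80, 21, 1276]);


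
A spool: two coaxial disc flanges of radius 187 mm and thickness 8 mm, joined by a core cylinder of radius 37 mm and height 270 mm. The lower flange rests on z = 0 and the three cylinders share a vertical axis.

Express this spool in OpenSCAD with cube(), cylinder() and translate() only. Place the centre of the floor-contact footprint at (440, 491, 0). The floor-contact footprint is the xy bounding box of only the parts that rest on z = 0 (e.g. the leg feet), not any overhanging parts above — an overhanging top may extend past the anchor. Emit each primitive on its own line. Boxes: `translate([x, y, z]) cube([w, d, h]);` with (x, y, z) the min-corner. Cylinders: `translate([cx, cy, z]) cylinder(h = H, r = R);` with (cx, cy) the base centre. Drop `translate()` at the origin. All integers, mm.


translate([440, 491, 0]) cylinder(h = 8, r = 187);
translate([440, 491, 8]) cylinder(h = 270, r = 37);
translate([440, 491, 278]) cylinder(h = 8, r = 187);


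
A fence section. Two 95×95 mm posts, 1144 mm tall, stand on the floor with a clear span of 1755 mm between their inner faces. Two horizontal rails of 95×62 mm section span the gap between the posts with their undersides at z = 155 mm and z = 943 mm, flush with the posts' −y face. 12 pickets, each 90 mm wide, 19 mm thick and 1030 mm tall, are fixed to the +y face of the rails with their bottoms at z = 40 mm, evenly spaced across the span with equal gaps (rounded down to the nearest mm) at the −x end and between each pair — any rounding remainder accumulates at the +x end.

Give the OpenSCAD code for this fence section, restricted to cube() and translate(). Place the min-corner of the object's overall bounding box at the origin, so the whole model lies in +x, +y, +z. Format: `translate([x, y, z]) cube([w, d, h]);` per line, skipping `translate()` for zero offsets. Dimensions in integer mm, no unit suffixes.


cube([95, 95, 1144]);
translate([1850, 0, 0]) cube([95, 95, 1144]);
translate([95, 0, 155]) cube([1755, 95, 62]);
translate([95, 0, 943]) cube([1755, 95, 62]);
translate([146, 95, 40]) cube([90, 19, 1030]);
translate([287, 95, 40]) cube([90, 19, 1030]);
translate([428, 95, 40]) cube([90, 19, 1030]);
translate([569, 95, 40]) cube([90, 19, 1030]);
translate([710, 95, 40]) cube([90, 19, 1030]);
translate([851, 95, 40]) cube([90, 19, 1030]);
translate([992, 95, 40]) cube([90, 19, 1030]);
translate([1133, 95, 40]) cube([90, 19, 1030]);
translate([1274, 95, 40]) cube([90, 19, 1030]);
translate([1415, 95, 40]) cube([90, 19, 1030]);
translate([1556, 95, 40]) cube([90, 19, 1030]);
translate([1697, 95, 40]) cube([90, 19, 1030]);


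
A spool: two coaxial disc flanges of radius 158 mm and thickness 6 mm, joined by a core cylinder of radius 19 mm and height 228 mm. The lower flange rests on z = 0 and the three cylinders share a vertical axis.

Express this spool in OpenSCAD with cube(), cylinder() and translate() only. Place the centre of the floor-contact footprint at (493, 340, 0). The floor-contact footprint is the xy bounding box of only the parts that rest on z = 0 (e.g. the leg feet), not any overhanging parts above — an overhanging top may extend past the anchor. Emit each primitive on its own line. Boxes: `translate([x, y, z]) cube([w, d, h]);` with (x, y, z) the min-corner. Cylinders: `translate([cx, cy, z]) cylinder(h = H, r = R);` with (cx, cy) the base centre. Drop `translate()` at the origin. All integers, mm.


translate([493, 340, 0]) cylinder(h = 6, r = 158);
translate([493, 340, 6]) cylinder(h = 228, r = 19);
translate([493, 340, 234]) cylinder(h = 6, r = 158);


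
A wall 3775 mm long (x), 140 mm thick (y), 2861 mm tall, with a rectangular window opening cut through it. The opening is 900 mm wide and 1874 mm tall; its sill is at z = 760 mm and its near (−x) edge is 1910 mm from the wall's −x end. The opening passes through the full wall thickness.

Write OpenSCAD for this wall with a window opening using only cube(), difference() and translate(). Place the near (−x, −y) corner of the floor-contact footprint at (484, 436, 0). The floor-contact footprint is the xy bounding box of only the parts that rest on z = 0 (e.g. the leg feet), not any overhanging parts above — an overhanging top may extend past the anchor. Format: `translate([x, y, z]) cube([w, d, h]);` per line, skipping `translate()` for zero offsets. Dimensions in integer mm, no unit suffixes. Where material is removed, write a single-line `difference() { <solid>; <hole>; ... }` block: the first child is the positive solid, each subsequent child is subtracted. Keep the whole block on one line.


difference() { translate([484, 436, 0]) cube([3775, 140, 2861]); translate([2394, 436, 760]) cube([900, 140, 1874]); }


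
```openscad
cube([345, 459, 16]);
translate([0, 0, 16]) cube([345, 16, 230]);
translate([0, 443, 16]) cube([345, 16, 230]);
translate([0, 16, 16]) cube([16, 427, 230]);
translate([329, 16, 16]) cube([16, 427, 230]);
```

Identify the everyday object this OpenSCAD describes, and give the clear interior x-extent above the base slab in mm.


An open box. The internal width is 313 mm.

A 345×459 base slab with four walls standing on it — an open box. The base is 345 mm wide and the walls are 16 mm thick, so the internal width is 345 − 2 × 16 = 313 mm.


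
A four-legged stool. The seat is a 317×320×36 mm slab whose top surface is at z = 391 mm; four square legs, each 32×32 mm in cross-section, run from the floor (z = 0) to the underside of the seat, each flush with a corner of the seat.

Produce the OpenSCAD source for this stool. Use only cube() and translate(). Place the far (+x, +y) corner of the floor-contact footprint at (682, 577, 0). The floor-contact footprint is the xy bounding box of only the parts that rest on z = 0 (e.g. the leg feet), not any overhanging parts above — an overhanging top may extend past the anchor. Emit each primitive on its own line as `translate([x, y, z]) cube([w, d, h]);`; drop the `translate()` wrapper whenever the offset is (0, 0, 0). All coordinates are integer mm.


translate([365, 257, 355]) cube([317, 320, 36]);
translate([365, 257, 0]) cube([32, 32, 355]);
translate([650, 257, 0]) cube([32, 32, 355]);
translate([365, 545, 0]) cube([32, 32, 355]);
translate([650, 545, 0]) cube([32, 32, 355]);


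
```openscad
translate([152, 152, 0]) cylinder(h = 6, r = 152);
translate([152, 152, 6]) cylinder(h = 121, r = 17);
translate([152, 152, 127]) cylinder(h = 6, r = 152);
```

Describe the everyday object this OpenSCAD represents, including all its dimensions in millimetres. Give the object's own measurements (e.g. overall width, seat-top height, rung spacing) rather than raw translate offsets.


A spool: two coaxial disc flanges of radius 152 mm and thickness 6 mm, joined by a core cylinder of radius 17 mm and height 121 mm. The lower flange rests on z = 0 and the three cylinders share a vertical axis.


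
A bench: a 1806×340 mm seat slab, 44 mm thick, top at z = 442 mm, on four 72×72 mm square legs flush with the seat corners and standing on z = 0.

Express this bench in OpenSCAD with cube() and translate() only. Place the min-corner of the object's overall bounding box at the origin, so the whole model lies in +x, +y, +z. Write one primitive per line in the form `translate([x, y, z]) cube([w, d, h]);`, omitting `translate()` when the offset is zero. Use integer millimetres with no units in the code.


translate([0, 0, 398]) cube([1806, 340, 44]);
cube([72, 72, 398]);
translate([0, 268, 0]) cube([72, 72, 398]);
translate([1734, 0, 0]) cube([72, 72, 398]);
translate([1734, 268, 0]) cube([72, 72, 398]);


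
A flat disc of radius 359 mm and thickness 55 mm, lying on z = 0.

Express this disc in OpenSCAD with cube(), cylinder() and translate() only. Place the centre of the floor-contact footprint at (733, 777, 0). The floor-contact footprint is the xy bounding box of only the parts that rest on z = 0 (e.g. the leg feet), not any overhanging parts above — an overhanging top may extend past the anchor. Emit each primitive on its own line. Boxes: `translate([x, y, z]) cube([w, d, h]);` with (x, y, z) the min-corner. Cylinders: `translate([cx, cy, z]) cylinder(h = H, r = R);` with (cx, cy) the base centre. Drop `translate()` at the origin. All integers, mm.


translate([733, 777, 0]) cylinder(h = 55, r = 359);


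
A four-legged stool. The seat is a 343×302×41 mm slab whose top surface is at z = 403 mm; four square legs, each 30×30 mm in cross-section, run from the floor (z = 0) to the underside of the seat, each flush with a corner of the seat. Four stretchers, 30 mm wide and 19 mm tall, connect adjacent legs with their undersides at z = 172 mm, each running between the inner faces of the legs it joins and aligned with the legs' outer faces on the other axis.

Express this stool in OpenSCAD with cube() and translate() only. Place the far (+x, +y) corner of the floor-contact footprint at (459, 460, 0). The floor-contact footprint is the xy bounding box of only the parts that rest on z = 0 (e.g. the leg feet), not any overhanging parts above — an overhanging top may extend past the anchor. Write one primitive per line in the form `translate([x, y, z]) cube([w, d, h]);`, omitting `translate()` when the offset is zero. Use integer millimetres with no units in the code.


// leg_h = 403 - 41 = 362
// stretcher span = 343 - 2*30 = 283
translate([116, 158, 362]) cube([343, 302, 41]);
translate([116, 158, 0]) cube([30, 30, 362]);
translate([429, 158, 0]) cube([30, 30, 362]);
translate([116, 430, 0]) cube([30, 30, 362]);
translate([429, 430, 0]) cube([30, 30, 362]);
translate([146, 158, 172]) cube([283, 30, 19]);
translate([146, 430, 172]) cube([283, 30, 19]);
translate([116, 188, 172]) cube([30, 242, 19]);
translate([429, 188, 172]) cube([30, 242, 19]);
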